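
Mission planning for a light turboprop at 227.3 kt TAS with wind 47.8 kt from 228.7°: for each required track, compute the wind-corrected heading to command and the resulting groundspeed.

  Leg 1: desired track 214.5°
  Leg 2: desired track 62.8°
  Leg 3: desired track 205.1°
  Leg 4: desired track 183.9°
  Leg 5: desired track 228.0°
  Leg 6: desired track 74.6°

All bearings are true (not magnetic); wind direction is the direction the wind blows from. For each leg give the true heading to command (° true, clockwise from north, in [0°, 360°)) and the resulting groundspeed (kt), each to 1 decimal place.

Leg 1: desired track 214.5°; wind correction +3.0° → command heading 217.5°, groundspeed 180.7 kt
Leg 2: desired track 62.8°; wind correction +2.9° → command heading 65.7°, groundspeed 273.4 kt
Leg 3: desired track 205.1°; wind correction +4.8° → command heading 209.9°, groundspeed 182.7 kt
Leg 4: desired track 183.9°; wind correction +8.5° → command heading 192.4°, groundspeed 190.9 kt
Leg 5: desired track 228.0°; wind correction +0.1° → command heading 228.1°, groundspeed 179.5 kt
Leg 6: desired track 74.6°; wind correction +5.3° → command heading 79.9°, groundspeed 269.3 kt

Leg 1: heading=217.5°, groundspeed=180.7 kt
Leg 2: heading=65.7°, groundspeed=273.4 kt
Leg 3: heading=209.9°, groundspeed=182.7 kt
Leg 4: heading=192.4°, groundspeed=190.9 kt
Leg 5: heading=228.1°, groundspeed=179.5 kt
Leg 6: heading=79.9°, groundspeed=269.3 kt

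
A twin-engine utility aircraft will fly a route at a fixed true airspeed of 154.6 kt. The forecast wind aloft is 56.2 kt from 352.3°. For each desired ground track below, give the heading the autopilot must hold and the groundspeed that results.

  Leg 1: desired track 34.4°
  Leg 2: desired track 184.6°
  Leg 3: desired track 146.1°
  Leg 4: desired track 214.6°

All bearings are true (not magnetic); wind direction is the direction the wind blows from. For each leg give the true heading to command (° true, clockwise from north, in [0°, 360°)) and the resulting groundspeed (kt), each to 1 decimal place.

Leg 1: desired track 34.4°; wind correction -14.1° → command heading 20.3°, groundspeed 108.2 kt
Leg 2: desired track 184.6°; wind correction +4.4° → command heading 189.0°, groundspeed 209.0 kt
Leg 3: desired track 146.1°; wind correction -9.2° → command heading 136.9°, groundspeed 203.0 kt
Leg 4: desired track 214.6°; wind correction +14.2° → command heading 228.8°, groundspeed 191.5 kt

Leg 1: heading=20.3°, groundspeed=108.2 kt
Leg 2: heading=189.0°, groundspeed=209.0 kt
Leg 3: heading=136.9°, groundspeed=203.0 kt
Leg 4: heading=228.8°, groundspeed=191.5 kt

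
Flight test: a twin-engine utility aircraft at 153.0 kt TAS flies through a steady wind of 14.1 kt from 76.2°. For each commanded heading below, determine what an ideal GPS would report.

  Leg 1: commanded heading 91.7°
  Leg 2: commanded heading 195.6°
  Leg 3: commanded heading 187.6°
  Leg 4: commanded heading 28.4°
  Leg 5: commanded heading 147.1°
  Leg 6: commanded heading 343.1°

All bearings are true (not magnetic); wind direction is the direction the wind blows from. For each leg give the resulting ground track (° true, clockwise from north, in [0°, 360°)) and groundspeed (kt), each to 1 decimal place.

Leg 1: track=93.2°, groundspeed=139.5 kt
Leg 2: track=200.0°, groundspeed=160.4 kt
Leg 3: track=192.3°, groundspeed=158.7 kt
Leg 4: track=24.2°, groundspeed=143.9 kt
Leg 5: track=152.2°, groundspeed=149.0 kt
Leg 6: track=337.9°, groundspeed=154.4 kt

Leg 1: heading 91.7°; drift +1.5° → track 93.2°, groundspeed 139.5 kt
Leg 2: heading 195.6°; drift +4.4° → track 200.0°, groundspeed 160.4 kt
Leg 3: heading 187.6°; drift +4.7° → track 192.3°, groundspeed 158.7 kt
Leg 4: heading 28.4°; drift -4.2° → track 24.2°, groundspeed 143.9 kt
Leg 5: heading 147.1°; drift +5.1° → track 152.2°, groundspeed 149.0 kt
Leg 6: heading 343.1°; drift -5.2° → track 337.9°, groundspeed 154.4 kt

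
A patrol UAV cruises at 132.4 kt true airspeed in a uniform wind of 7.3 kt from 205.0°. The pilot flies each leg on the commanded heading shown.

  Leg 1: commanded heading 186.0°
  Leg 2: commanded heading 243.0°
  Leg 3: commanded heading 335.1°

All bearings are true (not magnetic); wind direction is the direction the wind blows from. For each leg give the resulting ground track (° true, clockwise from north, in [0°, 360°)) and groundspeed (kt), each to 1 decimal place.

Leg 1: heading 186.0°; drift -1.1° → track 184.9°, groundspeed 125.5 kt
Leg 2: heading 243.0°; drift +2.0° → track 245.0°, groundspeed 126.7 kt
Leg 3: heading 335.1°; drift +2.3° → track 337.4°, groundspeed 137.2 kt

Leg 1: track=184.9°, groundspeed=125.5 kt
Leg 2: track=245.0°, groundspeed=126.7 kt
Leg 3: track=337.4°, groundspeed=137.2 kt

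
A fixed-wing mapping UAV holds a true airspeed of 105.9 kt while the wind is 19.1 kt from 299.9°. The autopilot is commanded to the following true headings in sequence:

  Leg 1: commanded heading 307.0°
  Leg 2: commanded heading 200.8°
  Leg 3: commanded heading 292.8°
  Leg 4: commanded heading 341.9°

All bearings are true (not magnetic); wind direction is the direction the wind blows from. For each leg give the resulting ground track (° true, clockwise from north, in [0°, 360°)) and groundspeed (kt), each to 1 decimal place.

Leg 1: heading 307.0°; drift +1.6° → track 308.6°, groundspeed 87.0 kt
Leg 2: heading 200.8°; drift -9.8° → track 191.0°, groundspeed 110.5 kt
Leg 3: heading 292.8°; drift -1.6° → track 291.2°, groundspeed 87.0 kt
Leg 4: heading 341.9°; drift +7.9° → track 349.8°, groundspeed 92.6 kt

Leg 1: track=308.6°, groundspeed=87.0 kt
Leg 2: track=191.0°, groundspeed=110.5 kt
Leg 3: track=291.2°, groundspeed=87.0 kt
Leg 4: track=349.8°, groundspeed=92.6 kt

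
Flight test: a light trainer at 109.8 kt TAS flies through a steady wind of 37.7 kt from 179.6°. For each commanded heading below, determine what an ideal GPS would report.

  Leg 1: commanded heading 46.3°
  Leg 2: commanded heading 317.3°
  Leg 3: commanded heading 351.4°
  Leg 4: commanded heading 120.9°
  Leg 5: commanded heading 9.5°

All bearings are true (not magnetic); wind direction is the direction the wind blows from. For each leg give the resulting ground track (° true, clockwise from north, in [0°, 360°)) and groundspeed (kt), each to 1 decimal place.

Leg 1: heading 46.3°; drift -11.4° → track 34.9°, groundspeed 138.4 kt
Leg 2: heading 317.3°; drift +10.4° → track 327.7°, groundspeed 140.0 kt
Leg 3: heading 351.4°; drift +2.1° → track 353.5°, groundspeed 147.2 kt
Leg 4: heading 120.9°; drift -19.7° → track 101.2°, groundspeed 95.8 kt
Leg 5: heading 9.5°; drift -2.5° → track 7.0°, groundspeed 147.1 kt

Leg 1: track=34.9°, groundspeed=138.4 kt
Leg 2: track=327.7°, groundspeed=140.0 kt
Leg 3: track=353.5°, groundspeed=147.2 kt
Leg 4: track=101.2°, groundspeed=95.8 kt
Leg 5: track=7.0°, groundspeed=147.1 kt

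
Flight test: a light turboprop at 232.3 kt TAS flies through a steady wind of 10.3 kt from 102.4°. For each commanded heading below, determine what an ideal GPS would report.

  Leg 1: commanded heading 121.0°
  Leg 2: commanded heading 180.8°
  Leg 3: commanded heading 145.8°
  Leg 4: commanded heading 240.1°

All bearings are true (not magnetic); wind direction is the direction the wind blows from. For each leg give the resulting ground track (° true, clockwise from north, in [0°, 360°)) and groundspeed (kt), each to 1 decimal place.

Leg 1: track=121.8°, groundspeed=222.6 kt
Leg 2: track=183.3°, groundspeed=230.4 kt
Leg 3: track=147.6°, groundspeed=224.9 kt
Leg 4: track=241.8°, groundspeed=240.0 kt

Leg 1: heading 121.0°; drift +0.8° → track 121.8°, groundspeed 222.6 kt
Leg 2: heading 180.8°; drift +2.5° → track 183.3°, groundspeed 230.4 kt
Leg 3: heading 145.8°; drift +1.8° → track 147.6°, groundspeed 224.9 kt
Leg 4: heading 240.1°; drift +1.7° → track 241.8°, groundspeed 240.0 kt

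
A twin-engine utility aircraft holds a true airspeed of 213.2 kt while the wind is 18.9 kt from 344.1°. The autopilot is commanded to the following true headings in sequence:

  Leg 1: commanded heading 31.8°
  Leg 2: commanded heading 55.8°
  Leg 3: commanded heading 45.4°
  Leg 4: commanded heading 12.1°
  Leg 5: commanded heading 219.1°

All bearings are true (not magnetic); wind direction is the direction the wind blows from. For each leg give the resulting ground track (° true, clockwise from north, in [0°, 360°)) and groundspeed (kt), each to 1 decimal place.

Leg 1: track=35.8°, groundspeed=201.0 kt
Leg 2: track=60.7°, groundspeed=208.0 kt
Leg 3: track=50.0°, groundspeed=204.8 kt
Leg 4: track=14.7°, groundspeed=196.7 kt
Leg 5: track=215.1°, groundspeed=224.6 kt

Leg 1: heading 31.8°; drift +4.0° → track 35.8°, groundspeed 201.0 kt
Leg 2: heading 55.8°; drift +4.9° → track 60.7°, groundspeed 208.0 kt
Leg 3: heading 45.4°; drift +4.6° → track 50.0°, groundspeed 204.8 kt
Leg 4: heading 12.1°; drift +2.6° → track 14.7°, groundspeed 196.7 kt
Leg 5: heading 219.1°; drift -4.0° → track 215.1°, groundspeed 224.6 kt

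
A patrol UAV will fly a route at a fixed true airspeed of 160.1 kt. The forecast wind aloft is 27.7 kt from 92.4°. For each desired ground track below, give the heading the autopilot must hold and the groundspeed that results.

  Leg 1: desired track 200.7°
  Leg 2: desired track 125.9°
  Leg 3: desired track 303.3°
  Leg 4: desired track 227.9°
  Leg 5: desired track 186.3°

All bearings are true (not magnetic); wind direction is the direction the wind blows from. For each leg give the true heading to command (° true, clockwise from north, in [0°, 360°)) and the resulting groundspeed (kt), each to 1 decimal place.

Leg 1: heading=191.2°, groundspeed=166.6 kt
Leg 2: heading=120.4°, groundspeed=136.3 kt
Leg 3: heading=308.4°, groundspeed=183.2 kt
Leg 4: heading=220.9°, groundspeed=178.7 kt
Leg 5: heading=176.4°, groundspeed=159.6 kt

Leg 1: desired track 200.7°; wind correction -9.5° → command heading 191.2°, groundspeed 166.6 kt
Leg 2: desired track 125.9°; wind correction -5.5° → command heading 120.4°, groundspeed 136.3 kt
Leg 3: desired track 303.3°; wind correction +5.1° → command heading 308.4°, groundspeed 183.2 kt
Leg 4: desired track 227.9°; wind correction -7.0° → command heading 220.9°, groundspeed 178.7 kt
Leg 5: desired track 186.3°; wind correction -9.9° → command heading 176.4°, groundspeed 159.6 kt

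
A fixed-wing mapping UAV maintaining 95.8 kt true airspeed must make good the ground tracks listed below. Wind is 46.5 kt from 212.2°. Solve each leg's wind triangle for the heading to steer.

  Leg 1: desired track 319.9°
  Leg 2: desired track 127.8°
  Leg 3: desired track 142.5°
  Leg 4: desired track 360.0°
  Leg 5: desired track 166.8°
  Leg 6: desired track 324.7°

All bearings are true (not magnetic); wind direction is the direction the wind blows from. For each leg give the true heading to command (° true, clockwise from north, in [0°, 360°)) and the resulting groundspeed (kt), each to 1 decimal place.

Leg 1: desired track 319.9°; wind correction -27.5° → command heading 292.4°, groundspeed 99.1 kt
Leg 2: desired track 127.8°; wind correction +28.9° → command heading 156.7°, groundspeed 79.3 kt
Leg 3: desired track 142.5°; wind correction +27.1° → command heading 169.6°, groundspeed 69.2 kt
Leg 4: desired track 360.0°; wind correction -15.0° → command heading 345.0°, groundspeed 131.9 kt
Leg 5: desired track 166.8°; wind correction +20.2° → command heading 187.0°, groundspeed 57.2 kt
Leg 6: desired track 324.7°; wind correction -26.6° → command heading 298.1°, groundspeed 103.4 kt

Leg 1: heading=292.4°, groundspeed=99.1 kt
Leg 2: heading=156.7°, groundspeed=79.3 kt
Leg 3: heading=169.6°, groundspeed=69.2 kt
Leg 4: heading=345.0°, groundspeed=131.9 kt
Leg 5: heading=187.0°, groundspeed=57.2 kt
Leg 6: heading=298.1°, groundspeed=103.4 kt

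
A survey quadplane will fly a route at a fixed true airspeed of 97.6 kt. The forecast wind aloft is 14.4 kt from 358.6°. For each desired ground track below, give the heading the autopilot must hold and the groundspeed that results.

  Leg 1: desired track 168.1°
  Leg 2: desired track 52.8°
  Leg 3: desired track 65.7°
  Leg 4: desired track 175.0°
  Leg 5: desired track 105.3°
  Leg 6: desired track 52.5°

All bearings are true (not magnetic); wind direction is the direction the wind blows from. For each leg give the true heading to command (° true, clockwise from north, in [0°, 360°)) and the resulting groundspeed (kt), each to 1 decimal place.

Leg 1: heading=166.6°, groundspeed=111.7 kt
Leg 2: heading=45.9°, groundspeed=88.5 kt
Leg 3: heading=57.9°, groundspeed=91.1 kt
Leg 4: heading=174.5°, groundspeed=112.0 kt
Leg 5: heading=97.2°, groundspeed=100.8 kt
Leg 6: heading=45.7°, groundspeed=88.4 kt

Leg 1: desired track 168.1°; wind correction -1.5° → command heading 166.6°, groundspeed 111.7 kt
Leg 2: desired track 52.8°; wind correction -6.9° → command heading 45.9°, groundspeed 88.5 kt
Leg 3: desired track 65.7°; wind correction -7.8° → command heading 57.9°, groundspeed 91.1 kt
Leg 4: desired track 175.0°; wind correction -0.5° → command heading 174.5°, groundspeed 112.0 kt
Leg 5: desired track 105.3°; wind correction -8.1° → command heading 97.2°, groundspeed 100.8 kt
Leg 6: desired track 52.5°; wind correction -6.8° → command heading 45.7°, groundspeed 88.4 kt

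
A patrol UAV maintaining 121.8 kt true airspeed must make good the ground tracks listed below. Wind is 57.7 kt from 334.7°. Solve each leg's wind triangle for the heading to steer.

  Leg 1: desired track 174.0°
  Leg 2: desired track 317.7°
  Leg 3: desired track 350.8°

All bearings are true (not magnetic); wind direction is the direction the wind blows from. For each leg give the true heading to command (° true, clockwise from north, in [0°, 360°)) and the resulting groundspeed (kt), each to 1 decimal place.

Leg 1: desired track 174.0°; wind correction +9.0° → command heading 183.0°, groundspeed 174.8 kt
Leg 2: desired track 317.7°; wind correction +8.0° → command heading 325.7°, groundspeed 65.4 kt
Leg 3: desired track 350.8°; wind correction -7.5° → command heading 343.3°, groundspeed 65.3 kt

Leg 1: heading=183.0°, groundspeed=174.8 kt
Leg 2: heading=325.7°, groundspeed=65.4 kt
Leg 3: heading=343.3°, groundspeed=65.3 kt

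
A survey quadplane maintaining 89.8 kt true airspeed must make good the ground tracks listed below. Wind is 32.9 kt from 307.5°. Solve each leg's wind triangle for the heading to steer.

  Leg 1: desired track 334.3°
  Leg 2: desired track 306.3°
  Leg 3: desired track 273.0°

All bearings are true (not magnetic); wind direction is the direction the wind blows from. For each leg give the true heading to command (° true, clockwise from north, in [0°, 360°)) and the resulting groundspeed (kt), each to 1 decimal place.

Leg 1: desired track 334.3°; wind correction -9.5° → command heading 324.8°, groundspeed 59.2 kt
Leg 2: desired track 306.3°; wind correction +0.4° → command heading 306.7°, groundspeed 56.9 kt
Leg 3: desired track 273.0°; wind correction +12.0° → command heading 285.0°, groundspeed 60.7 kt

Leg 1: heading=324.8°, groundspeed=59.2 kt
Leg 2: heading=306.7°, groundspeed=56.9 kt
Leg 3: heading=285.0°, groundspeed=60.7 kt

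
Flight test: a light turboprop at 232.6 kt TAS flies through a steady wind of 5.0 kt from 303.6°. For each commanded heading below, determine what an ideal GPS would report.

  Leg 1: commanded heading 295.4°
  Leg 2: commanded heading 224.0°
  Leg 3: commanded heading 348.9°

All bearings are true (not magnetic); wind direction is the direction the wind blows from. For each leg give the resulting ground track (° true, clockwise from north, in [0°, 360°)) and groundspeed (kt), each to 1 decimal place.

Leg 1: heading 295.4°; drift -0.2° → track 295.2°, groundspeed 227.7 kt
Leg 2: heading 224.0°; drift -1.2° → track 222.8°, groundspeed 231.7 kt
Leg 3: heading 348.9°; drift +0.9° → track 349.8°, groundspeed 229.1 kt

Leg 1: track=295.2°, groundspeed=227.7 kt
Leg 2: track=222.8°, groundspeed=231.7 kt
Leg 3: track=349.8°, groundspeed=229.1 kt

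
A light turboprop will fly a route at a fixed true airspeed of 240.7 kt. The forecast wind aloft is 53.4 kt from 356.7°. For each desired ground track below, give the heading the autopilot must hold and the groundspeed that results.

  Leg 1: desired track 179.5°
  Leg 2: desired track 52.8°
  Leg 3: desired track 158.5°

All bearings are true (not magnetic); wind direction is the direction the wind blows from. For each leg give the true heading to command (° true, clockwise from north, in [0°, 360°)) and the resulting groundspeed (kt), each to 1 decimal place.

Leg 1: desired track 179.5°; wind correction +0.6° → command heading 180.1°, groundspeed 294.0 kt
Leg 2: desired track 52.8°; wind correction -10.6° → command heading 42.2°, groundspeed 206.8 kt
Leg 3: desired track 158.5°; wind correction -4.0° → command heading 154.5°, groundspeed 290.8 kt

Leg 1: heading=180.1°, groundspeed=294.0 kt
Leg 2: heading=42.2°, groundspeed=206.8 kt
Leg 3: heading=154.5°, groundspeed=290.8 kt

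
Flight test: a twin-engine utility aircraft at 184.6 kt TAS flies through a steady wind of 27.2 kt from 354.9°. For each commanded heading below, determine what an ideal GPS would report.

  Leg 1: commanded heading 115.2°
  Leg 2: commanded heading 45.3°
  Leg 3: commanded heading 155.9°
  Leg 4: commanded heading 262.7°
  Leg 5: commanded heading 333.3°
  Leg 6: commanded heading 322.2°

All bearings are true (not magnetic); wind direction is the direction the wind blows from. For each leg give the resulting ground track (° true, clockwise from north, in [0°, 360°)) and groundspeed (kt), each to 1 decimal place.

Leg 1: heading 115.2°; drift +6.8° → track 122.0°, groundspeed 199.7 kt
Leg 2: heading 45.3°; drift +7.1° → track 52.4°, groundspeed 168.6 kt
Leg 3: heading 155.9°; drift +2.4° → track 158.3°, groundspeed 210.5 kt
Leg 4: heading 262.7°; drift -8.3° → track 254.4°, groundspeed 187.6 kt
Leg 5: heading 333.3°; drift -3.6° → track 329.7°, groundspeed 159.6 kt
Leg 6: heading 322.2°; drift -5.2° → track 317.0°, groundspeed 162.4 kt

Leg 1: track=122.0°, groundspeed=199.7 kt
Leg 2: track=52.4°, groundspeed=168.6 kt
Leg 3: track=158.3°, groundspeed=210.5 kt
Leg 4: track=254.4°, groundspeed=187.6 kt
Leg 5: track=329.7°, groundspeed=159.6 kt
Leg 6: track=317.0°, groundspeed=162.4 kt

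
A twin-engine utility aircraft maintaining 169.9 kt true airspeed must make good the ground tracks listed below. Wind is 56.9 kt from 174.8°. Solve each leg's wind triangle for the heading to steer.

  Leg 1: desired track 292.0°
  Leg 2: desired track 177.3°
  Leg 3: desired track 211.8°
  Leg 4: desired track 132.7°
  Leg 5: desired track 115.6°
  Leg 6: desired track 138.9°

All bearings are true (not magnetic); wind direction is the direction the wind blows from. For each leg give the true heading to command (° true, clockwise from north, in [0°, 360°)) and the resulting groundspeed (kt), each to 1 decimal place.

Leg 1: desired track 292.0°; wind correction -17.3° → command heading 274.7°, groundspeed 188.2 kt
Leg 2: desired track 177.3°; wind correction -0.8° → command heading 176.5°, groundspeed 113.0 kt
Leg 3: desired track 211.8°; wind correction -11.6° → command heading 200.2°, groundspeed 121.0 kt
Leg 4: desired track 132.7°; wind correction +13.0° → command heading 145.7°, groundspeed 123.3 kt
Leg 5: desired track 115.6°; wind correction +16.7° → command heading 132.3°, groundspeed 133.6 kt
Leg 6: desired track 138.9°; wind correction +11.3° → command heading 150.2°, groundspeed 120.5 kt

Leg 1: heading=274.7°, groundspeed=188.2 kt
Leg 2: heading=176.5°, groundspeed=113.0 kt
Leg 3: heading=200.2°, groundspeed=121.0 kt
Leg 4: heading=145.7°, groundspeed=123.3 kt
Leg 5: heading=132.3°, groundspeed=133.6 kt
Leg 6: heading=150.2°, groundspeed=120.5 kt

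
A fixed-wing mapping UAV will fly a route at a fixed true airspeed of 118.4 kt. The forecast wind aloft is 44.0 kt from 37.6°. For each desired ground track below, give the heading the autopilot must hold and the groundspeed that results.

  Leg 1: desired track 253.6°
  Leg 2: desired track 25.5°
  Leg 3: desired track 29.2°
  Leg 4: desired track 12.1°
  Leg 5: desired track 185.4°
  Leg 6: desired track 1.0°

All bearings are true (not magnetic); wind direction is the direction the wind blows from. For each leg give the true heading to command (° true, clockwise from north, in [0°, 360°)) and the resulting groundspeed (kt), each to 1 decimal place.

Leg 1: desired track 253.6°; wind correction +12.6° → command heading 266.2°, groundspeed 151.1 kt
Leg 2: desired track 25.5°; wind correction +4.5° → command heading 30.0°, groundspeed 75.0 kt
Leg 3: desired track 29.2°; wind correction +3.1° → command heading 32.3°, groundspeed 74.7 kt
Leg 4: desired track 12.1°; wind correction +9.2° → command heading 21.3°, groundspeed 77.2 kt
Leg 5: desired track 185.4°; wind correction -11.4° → command heading 174.0°, groundspeed 153.3 kt
Leg 6: desired track 1.0°; wind correction +12.8° → command heading 13.8°, groundspeed 80.1 kt

Leg 1: heading=266.2°, groundspeed=151.1 kt
Leg 2: heading=30.0°, groundspeed=75.0 kt
Leg 3: heading=32.3°, groundspeed=74.7 kt
Leg 4: heading=21.3°, groundspeed=77.2 kt
Leg 5: heading=174.0°, groundspeed=153.3 kt
Leg 6: heading=13.8°, groundspeed=80.1 kt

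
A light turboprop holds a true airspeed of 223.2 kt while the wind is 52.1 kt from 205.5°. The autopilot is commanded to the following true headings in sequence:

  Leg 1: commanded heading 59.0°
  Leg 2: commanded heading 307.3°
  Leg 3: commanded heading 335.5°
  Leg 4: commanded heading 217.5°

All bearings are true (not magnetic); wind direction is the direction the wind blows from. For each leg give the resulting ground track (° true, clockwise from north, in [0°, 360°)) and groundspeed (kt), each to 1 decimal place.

Leg 1: track=52.8°, groundspeed=268.2 kt
Leg 2: track=319.6°, groundspeed=239.4 kt
Leg 3: track=344.3°, groundspeed=259.8 kt
Leg 4: track=221.1°, groundspeed=172.6 kt

Leg 1: heading 59.0°; drift -6.2° → track 52.8°, groundspeed 268.2 kt
Leg 2: heading 307.3°; drift +12.3° → track 319.6°, groundspeed 239.4 kt
Leg 3: heading 335.5°; drift +8.8° → track 344.3°, groundspeed 259.8 kt
Leg 4: heading 217.5°; drift +3.6° → track 221.1°, groundspeed 172.6 kt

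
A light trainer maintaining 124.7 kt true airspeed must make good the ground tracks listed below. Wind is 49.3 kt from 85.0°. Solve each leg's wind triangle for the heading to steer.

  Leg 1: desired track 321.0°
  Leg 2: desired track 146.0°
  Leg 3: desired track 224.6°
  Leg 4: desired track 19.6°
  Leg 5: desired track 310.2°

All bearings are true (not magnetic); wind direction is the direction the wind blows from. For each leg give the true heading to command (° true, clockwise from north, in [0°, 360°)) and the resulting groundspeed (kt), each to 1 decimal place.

Leg 1: desired track 321.0°; wind correction +19.1° → command heading 340.1°, groundspeed 145.4 kt
Leg 2: desired track 146.0°; wind correction -20.2° → command heading 125.8°, groundspeed 93.1 kt
Leg 3: desired track 224.6°; wind correction -14.8° → command heading 209.8°, groundspeed 158.1 kt
Leg 4: desired track 19.6°; wind correction +21.1° → command heading 40.7°, groundspeed 95.8 kt
Leg 5: desired track 310.2°; wind correction +16.3° → command heading 326.5°, groundspeed 154.4 kt

Leg 1: heading=340.1°, groundspeed=145.4 kt
Leg 2: heading=125.8°, groundspeed=93.1 kt
Leg 3: heading=209.8°, groundspeed=158.1 kt
Leg 4: heading=40.7°, groundspeed=95.8 kt
Leg 5: heading=326.5°, groundspeed=154.4 kt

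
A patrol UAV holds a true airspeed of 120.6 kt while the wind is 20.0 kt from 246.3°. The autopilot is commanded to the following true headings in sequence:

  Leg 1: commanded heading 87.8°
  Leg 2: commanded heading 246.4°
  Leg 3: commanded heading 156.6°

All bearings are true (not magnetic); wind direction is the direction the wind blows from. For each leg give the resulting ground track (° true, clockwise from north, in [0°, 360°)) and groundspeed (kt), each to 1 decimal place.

Leg 1: heading 87.8°; drift -3.0° → track 84.8°, groundspeed 139.4 kt
Leg 2: heading 246.4°; drift +0.0° → track 246.4°, groundspeed 100.6 kt
Leg 3: heading 156.6°; drift -9.4° → track 147.2°, groundspeed 122.1 kt

Leg 1: track=84.8°, groundspeed=139.4 kt
Leg 2: track=246.4°, groundspeed=100.6 kt
Leg 3: track=147.2°, groundspeed=122.1 kt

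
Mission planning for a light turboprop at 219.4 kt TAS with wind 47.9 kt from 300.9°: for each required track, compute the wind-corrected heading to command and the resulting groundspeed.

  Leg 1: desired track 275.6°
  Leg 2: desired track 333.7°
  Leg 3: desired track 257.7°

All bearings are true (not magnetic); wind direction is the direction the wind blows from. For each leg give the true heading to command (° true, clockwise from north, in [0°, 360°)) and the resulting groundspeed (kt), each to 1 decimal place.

Leg 1: heading=281.0°, groundspeed=175.1 kt
Leg 2: heading=326.9°, groundspeed=177.6 kt
Leg 3: heading=266.3°, groundspeed=182.0 kt

Leg 1: desired track 275.6°; wind correction +5.4° → command heading 281.0°, groundspeed 175.1 kt
Leg 2: desired track 333.7°; wind correction -6.8° → command heading 326.9°, groundspeed 177.6 kt
Leg 3: desired track 257.7°; wind correction +8.6° → command heading 266.3°, groundspeed 182.0 kt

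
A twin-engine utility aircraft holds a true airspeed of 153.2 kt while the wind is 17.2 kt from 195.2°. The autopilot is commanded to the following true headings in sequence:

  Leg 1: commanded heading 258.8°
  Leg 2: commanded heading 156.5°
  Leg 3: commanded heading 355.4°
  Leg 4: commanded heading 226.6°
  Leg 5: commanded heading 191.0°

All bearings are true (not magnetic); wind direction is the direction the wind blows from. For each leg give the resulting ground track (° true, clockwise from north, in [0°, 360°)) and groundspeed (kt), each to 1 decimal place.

Leg 1: track=264.8°, groundspeed=146.4 kt
Leg 2: track=152.1°, groundspeed=140.2 kt
Leg 3: track=357.4°, groundspeed=169.5 kt
Leg 4: track=230.3°, groundspeed=138.8 kt
Leg 5: track=190.5°, groundspeed=136.1 kt

Leg 1: heading 258.8°; drift +6.0° → track 264.8°, groundspeed 146.4 kt
Leg 2: heading 156.5°; drift -4.4° → track 152.1°, groundspeed 140.2 kt
Leg 3: heading 355.4°; drift +2.0° → track 357.4°, groundspeed 169.5 kt
Leg 4: heading 226.6°; drift +3.7° → track 230.3°, groundspeed 138.8 kt
Leg 5: heading 191.0°; drift -0.5° → track 190.5°, groundspeed 136.1 kt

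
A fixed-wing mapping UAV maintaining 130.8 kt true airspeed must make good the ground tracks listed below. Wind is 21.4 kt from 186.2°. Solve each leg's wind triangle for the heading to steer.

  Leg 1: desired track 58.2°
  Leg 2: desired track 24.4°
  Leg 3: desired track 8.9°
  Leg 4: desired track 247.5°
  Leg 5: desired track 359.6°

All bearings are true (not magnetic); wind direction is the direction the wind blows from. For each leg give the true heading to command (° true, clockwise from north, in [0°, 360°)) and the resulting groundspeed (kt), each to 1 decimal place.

Leg 1: heading=65.6°, groundspeed=142.9 kt
Leg 2: heading=27.3°, groundspeed=151.0 kt
Leg 3: heading=9.3°, groundspeed=152.2 kt
Leg 4: heading=239.2°, groundspeed=119.2 kt
Leg 5: heading=358.5°, groundspeed=152.0 kt

Leg 1: desired track 58.2°; wind correction +7.4° → command heading 65.6°, groundspeed 142.9 kt
Leg 2: desired track 24.4°; wind correction +2.9° → command heading 27.3°, groundspeed 151.0 kt
Leg 3: desired track 8.9°; wind correction +0.4° → command heading 9.3°, groundspeed 152.2 kt
Leg 4: desired track 247.5°; wind correction -8.3° → command heading 239.2°, groundspeed 119.2 kt
Leg 5: desired track 359.6°; wind correction -1.1° → command heading 358.5°, groundspeed 152.0 kt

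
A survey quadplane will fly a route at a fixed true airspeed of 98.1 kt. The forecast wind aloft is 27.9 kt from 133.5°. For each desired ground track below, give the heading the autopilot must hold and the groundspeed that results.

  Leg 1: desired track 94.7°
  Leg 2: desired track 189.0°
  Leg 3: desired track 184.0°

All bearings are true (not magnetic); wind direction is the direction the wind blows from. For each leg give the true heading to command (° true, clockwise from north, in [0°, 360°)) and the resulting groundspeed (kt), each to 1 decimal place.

Leg 1: heading=105.0°, groundspeed=74.8 kt
Leg 2: heading=175.4°, groundspeed=79.6 kt
Leg 3: heading=171.3°, groundspeed=78.0 kt

Leg 1: desired track 94.7°; wind correction +10.3° → command heading 105.0°, groundspeed 74.8 kt
Leg 2: desired track 189.0°; wind correction -13.6° → command heading 175.4°, groundspeed 79.6 kt
Leg 3: desired track 184.0°; wind correction -12.7° → command heading 171.3°, groundspeed 78.0 kt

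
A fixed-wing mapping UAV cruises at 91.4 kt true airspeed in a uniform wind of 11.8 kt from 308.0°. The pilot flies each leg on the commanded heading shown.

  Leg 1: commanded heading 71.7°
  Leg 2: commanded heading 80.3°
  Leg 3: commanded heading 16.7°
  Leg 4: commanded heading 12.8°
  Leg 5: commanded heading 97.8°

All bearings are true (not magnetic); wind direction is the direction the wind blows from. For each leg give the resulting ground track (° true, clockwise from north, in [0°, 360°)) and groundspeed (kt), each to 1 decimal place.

Leg 1: track=77.4°, groundspeed=98.4 kt
Leg 2: track=85.3°, groundspeed=99.7 kt
Leg 3: track=23.9°, groundspeed=87.8 kt
Leg 4: track=19.8°, groundspeed=87.0 kt
Leg 5: track=101.1°, groundspeed=101.8 kt

Leg 1: heading 71.7°; drift +5.7° → track 77.4°, groundspeed 98.4 kt
Leg 2: heading 80.3°; drift +5.0° → track 85.3°, groundspeed 99.7 kt
Leg 3: heading 16.7°; drift +7.2° → track 23.9°, groundspeed 87.8 kt
Leg 4: heading 12.8°; drift +7.0° → track 19.8°, groundspeed 87.0 kt
Leg 5: heading 97.8°; drift +3.3° → track 101.1°, groundspeed 101.8 kt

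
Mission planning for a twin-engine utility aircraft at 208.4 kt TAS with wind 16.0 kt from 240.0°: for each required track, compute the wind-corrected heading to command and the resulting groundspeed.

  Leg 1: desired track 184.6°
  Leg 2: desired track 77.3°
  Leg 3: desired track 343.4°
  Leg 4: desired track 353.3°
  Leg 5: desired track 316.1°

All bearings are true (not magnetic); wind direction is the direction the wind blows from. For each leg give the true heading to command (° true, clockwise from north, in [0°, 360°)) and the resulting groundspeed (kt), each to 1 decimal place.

Leg 1: desired track 184.6°; wind correction +3.6° → command heading 188.2°, groundspeed 198.9 kt
Leg 2: desired track 77.3°; wind correction +1.3° → command heading 78.6°, groundspeed 223.6 kt
Leg 3: desired track 343.4°; wind correction -4.3° → command heading 339.1°, groundspeed 211.5 kt
Leg 4: desired track 353.3°; wind correction -4.0° → command heading 349.3°, groundspeed 214.2 kt
Leg 5: desired track 316.1°; wind correction -4.3° → command heading 311.8°, groundspeed 204.0 kt

Leg 1: heading=188.2°, groundspeed=198.9 kt
Leg 2: heading=78.6°, groundspeed=223.6 kt
Leg 3: heading=339.1°, groundspeed=211.5 kt
Leg 4: heading=349.3°, groundspeed=214.2 kt
Leg 5: heading=311.8°, groundspeed=204.0 kt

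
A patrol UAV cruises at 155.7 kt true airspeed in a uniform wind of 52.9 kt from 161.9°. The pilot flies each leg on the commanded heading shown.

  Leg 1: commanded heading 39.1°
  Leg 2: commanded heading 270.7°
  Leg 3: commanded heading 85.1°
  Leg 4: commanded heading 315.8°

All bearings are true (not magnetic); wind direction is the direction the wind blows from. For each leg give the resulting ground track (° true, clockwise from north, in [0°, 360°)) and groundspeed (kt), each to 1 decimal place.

Leg 1: heading 39.1°; drift -13.6° → track 25.5°, groundspeed 189.6 kt
Leg 2: heading 270.7°; drift +16.2° → track 286.9°, groundspeed 179.9 kt
Leg 3: heading 85.1°; drift -19.7° → track 65.4°, groundspeed 152.6 kt
Leg 4: heading 315.8°; drift +6.5° → track 322.3°, groundspeed 204.5 kt

Leg 1: track=25.5°, groundspeed=189.6 kt
Leg 2: track=286.9°, groundspeed=179.9 kt
Leg 3: track=65.4°, groundspeed=152.6 kt
Leg 4: track=322.3°, groundspeed=204.5 kt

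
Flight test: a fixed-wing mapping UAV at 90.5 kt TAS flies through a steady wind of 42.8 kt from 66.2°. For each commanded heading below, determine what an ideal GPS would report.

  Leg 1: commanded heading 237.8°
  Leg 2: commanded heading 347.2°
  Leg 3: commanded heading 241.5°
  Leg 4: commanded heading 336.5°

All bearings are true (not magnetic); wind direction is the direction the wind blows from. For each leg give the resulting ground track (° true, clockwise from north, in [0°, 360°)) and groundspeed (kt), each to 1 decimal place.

Leg 1: heading 237.8°; drift +2.7° → track 240.5°, groundspeed 133.0 kt
Leg 2: heading 347.2°; drift -27.0° → track 320.2°, groundspeed 92.4 kt
Leg 3: heading 241.5°; drift +1.5° → track 243.0°, groundspeed 133.2 kt
Leg 4: heading 336.5°; drift -25.4° → track 311.1°, groundspeed 99.9 kt

Leg 1: track=240.5°, groundspeed=133.0 kt
Leg 2: track=320.2°, groundspeed=92.4 kt
Leg 3: track=243.0°, groundspeed=133.2 kt
Leg 4: track=311.1°, groundspeed=99.9 kt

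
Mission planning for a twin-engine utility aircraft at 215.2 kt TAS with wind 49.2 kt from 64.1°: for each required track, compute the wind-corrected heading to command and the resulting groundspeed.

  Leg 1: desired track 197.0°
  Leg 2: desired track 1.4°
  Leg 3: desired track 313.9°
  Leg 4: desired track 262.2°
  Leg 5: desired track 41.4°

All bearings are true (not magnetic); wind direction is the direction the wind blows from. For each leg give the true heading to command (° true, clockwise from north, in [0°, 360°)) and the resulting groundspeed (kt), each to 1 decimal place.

Leg 1: desired track 197.0°; wind correction -9.6° → command heading 187.4°, groundspeed 245.7 kt
Leg 2: desired track 1.4°; wind correction +11.7° → command heading 13.1°, groundspeed 188.1 kt
Leg 3: desired track 313.9°; wind correction +12.4° → command heading 326.3°, groundspeed 227.2 kt
Leg 4: desired track 262.2°; wind correction +4.1° → command heading 266.3°, groundspeed 261.4 kt
Leg 5: desired track 41.4°; wind correction +5.1° → command heading 46.5°, groundspeed 169.0 kt

Leg 1: heading=187.4°, groundspeed=245.7 kt
Leg 2: heading=13.1°, groundspeed=188.1 kt
Leg 3: heading=326.3°, groundspeed=227.2 kt
Leg 4: heading=266.3°, groundspeed=261.4 kt
Leg 5: heading=46.5°, groundspeed=169.0 kt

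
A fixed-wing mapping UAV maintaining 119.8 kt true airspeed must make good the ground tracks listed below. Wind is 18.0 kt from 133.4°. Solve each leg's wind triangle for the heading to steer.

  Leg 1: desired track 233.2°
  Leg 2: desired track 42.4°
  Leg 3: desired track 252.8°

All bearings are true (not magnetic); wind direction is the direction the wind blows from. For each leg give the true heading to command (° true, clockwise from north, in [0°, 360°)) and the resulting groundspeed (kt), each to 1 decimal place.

Leg 1: desired track 233.2°; wind correction -8.5° → command heading 224.7°, groundspeed 121.5 kt
Leg 2: desired track 42.4°; wind correction +8.6° → command heading 51.0°, groundspeed 118.8 kt
Leg 3: desired track 252.8°; wind correction -7.5° → command heading 245.3°, groundspeed 127.6 kt

Leg 1: heading=224.7°, groundspeed=121.5 kt
Leg 2: heading=51.0°, groundspeed=118.8 kt
Leg 3: heading=245.3°, groundspeed=127.6 kt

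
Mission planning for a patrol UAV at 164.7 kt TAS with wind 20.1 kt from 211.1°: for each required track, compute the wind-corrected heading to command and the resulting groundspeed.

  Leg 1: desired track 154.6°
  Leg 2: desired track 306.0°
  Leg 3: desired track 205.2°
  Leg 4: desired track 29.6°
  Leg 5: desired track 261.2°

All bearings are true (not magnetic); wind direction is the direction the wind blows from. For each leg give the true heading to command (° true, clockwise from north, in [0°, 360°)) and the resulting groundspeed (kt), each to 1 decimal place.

Leg 1: heading=160.4°, groundspeed=152.8 kt
Leg 2: heading=299.0°, groundspeed=165.2 kt
Leg 3: heading=205.9°, groundspeed=144.7 kt
Leg 4: heading=29.4°, groundspeed=184.8 kt
Leg 5: heading=255.8°, groundspeed=151.1 kt

Leg 1: desired track 154.6°; wind correction +5.8° → command heading 160.4°, groundspeed 152.8 kt
Leg 2: desired track 306.0°; wind correction -7.0° → command heading 299.0°, groundspeed 165.2 kt
Leg 3: desired track 205.2°; wind correction +0.7° → command heading 205.9°, groundspeed 144.7 kt
Leg 4: desired track 29.6°; wind correction -0.2° → command heading 29.4°, groundspeed 184.8 kt
Leg 5: desired track 261.2°; wind correction -5.4° → command heading 255.8°, groundspeed 151.1 kt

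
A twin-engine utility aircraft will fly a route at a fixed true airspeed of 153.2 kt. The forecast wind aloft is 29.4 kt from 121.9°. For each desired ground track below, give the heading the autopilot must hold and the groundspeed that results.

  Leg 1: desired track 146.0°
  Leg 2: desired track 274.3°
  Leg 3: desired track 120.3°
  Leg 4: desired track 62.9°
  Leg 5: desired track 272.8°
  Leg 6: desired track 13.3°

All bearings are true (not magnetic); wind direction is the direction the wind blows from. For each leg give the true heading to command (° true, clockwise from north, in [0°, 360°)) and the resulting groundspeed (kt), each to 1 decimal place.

Leg 1: heading=141.5°, groundspeed=125.9 kt
Leg 2: heading=269.2°, groundspeed=178.6 kt
Leg 3: heading=120.6°, groundspeed=123.8 kt
Leg 4: heading=72.4°, groundspeed=136.0 kt
Leg 5: heading=267.4°, groundspeed=178.2 kt
Leg 6: heading=23.8°, groundspeed=160.0 kt

Leg 1: desired track 146.0°; wind correction -4.5° → command heading 141.5°, groundspeed 125.9 kt
Leg 2: desired track 274.3°; wind correction -5.1° → command heading 269.2°, groundspeed 178.6 kt
Leg 3: desired track 120.3°; wind correction +0.3° → command heading 120.6°, groundspeed 123.8 kt
Leg 4: desired track 62.9°; wind correction +9.5° → command heading 72.4°, groundspeed 136.0 kt
Leg 5: desired track 272.8°; wind correction -5.4° → command heading 267.4°, groundspeed 178.2 kt
Leg 6: desired track 13.3°; wind correction +10.5° → command heading 23.8°, groundspeed 160.0 kt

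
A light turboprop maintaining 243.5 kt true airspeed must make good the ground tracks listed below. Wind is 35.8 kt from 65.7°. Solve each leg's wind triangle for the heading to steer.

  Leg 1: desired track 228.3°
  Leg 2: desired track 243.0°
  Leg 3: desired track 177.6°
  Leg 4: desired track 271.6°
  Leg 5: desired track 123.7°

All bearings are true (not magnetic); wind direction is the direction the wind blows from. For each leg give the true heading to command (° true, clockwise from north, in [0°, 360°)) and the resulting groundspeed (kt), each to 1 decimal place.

Leg 1: heading=225.8°, groundspeed=277.4 kt
Leg 2: heading=242.6°, groundspeed=279.3 kt
Leg 3: heading=169.8°, groundspeed=254.6 kt
Leg 4: heading=275.3°, groundspeed=275.2 kt
Leg 5: heading=116.5°, groundspeed=222.6 kt

Leg 1: desired track 228.3°; wind correction -2.5° → command heading 225.8°, groundspeed 277.4 kt
Leg 2: desired track 243.0°; wind correction -0.4° → command heading 242.6°, groundspeed 279.3 kt
Leg 3: desired track 177.6°; wind correction -7.8° → command heading 169.8°, groundspeed 254.6 kt
Leg 4: desired track 271.6°; wind correction +3.7° → command heading 275.3°, groundspeed 275.2 kt
Leg 5: desired track 123.7°; wind correction -7.2° → command heading 116.5°, groundspeed 222.6 kt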